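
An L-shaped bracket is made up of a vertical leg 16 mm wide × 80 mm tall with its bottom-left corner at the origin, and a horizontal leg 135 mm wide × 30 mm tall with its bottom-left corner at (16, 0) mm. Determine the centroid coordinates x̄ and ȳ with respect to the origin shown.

x̄ = 65.37 mm, ȳ = 21.00 mm

Part | A | x̄ᵢ | ȳᵢ | A·x̄ᵢ | A·ȳᵢ
vertical leg | 1280.00 | 8.00 | 40.00 | 10240.00 | 51200.00
horizontal leg | 4050.00 | 83.50 | 15.00 | 338175.00 | 60750.00
Σ | 5330.00 |  |  | 348415.00 | 111950.00
x̄ = 348415.00 / 5330.00 = 65.37 mm
ȳ = 111950.00 / 5330.00 = 21.00 mm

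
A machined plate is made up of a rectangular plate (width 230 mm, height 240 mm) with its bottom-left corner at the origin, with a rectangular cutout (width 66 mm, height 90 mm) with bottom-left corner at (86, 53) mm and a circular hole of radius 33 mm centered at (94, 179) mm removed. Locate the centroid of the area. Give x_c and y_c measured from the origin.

Part | A | x̄ᵢ | ȳᵢ | A·x̄ᵢ | A·ȳᵢ
plate | 55200.00 | 115.00 | 120.00 | 6348000.00 | 6624000.00
hole 1 | -5940.00 | 119.00 | 98.00 | -706860.00 | -582120.00
hole 2 | -3421.19 | 94.00 | 179.00 | -321592.27 | -612393.80
Σ | 45838.81 |  |  | 5319547.73 | 5429486.20
x_c = 5319547.73 / 45838.81 = 116.05 mm
y_c = 5429486.20 / 45838.81 = 118.45 mm

x_c = 116.05 mm, y_c = 118.45 mm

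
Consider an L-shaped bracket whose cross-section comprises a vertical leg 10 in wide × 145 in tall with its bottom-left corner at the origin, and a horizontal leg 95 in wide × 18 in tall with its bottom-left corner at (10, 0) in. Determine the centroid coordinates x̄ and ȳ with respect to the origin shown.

vertical leg: A = 10 × 145 = 1450.00, centroid at (5.00, 72.50).
horizontal leg: A = 95 × 18 = 1710.00, centroid at (57.50, 9.00).
ΣA = 3160.00 in²
ΣAx̄ = (1450.00)(5.00) + (1710.00)(57.50) = 105575.00 in³
ΣAȳ = (1450.00)(72.50) + (1710.00)(9.00) = 120515.00 in³
x̄ = 105575.00 / 3160.00 = 33.41 in
ȳ = 120515.00 / 3160.00 = 38.14 in

x̄ = 33.41 in, ȳ = 38.14 in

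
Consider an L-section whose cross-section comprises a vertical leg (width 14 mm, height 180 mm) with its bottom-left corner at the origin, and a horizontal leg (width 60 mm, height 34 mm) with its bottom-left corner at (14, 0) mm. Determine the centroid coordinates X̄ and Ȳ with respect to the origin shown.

X̄ = 23.55 mm, Ȳ = 57.34 mm

Part | A | x̄ᵢ | ȳᵢ | A·x̄ᵢ | A·ȳᵢ
vertical leg | 2520.00 | 7.00 | 90.00 | 17640.00 | 226800.00
horizontal leg | 2040.00 | 44.00 | 17.00 | 89760.00 | 34680.00
Σ | 4560.00 |  |  | 107400.00 | 261480.00
X̄ = 107400.00 / 4560.00 = 23.55 mm
Ȳ = 261480.00 / 4560.00 = 57.34 mm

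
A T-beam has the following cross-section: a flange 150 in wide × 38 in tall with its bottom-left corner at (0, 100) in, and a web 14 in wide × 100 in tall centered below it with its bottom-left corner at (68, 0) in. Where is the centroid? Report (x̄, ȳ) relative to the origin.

Part | A | x̄ᵢ | ȳᵢ | A·x̄ᵢ | A·ȳᵢ
web | 1400.00 | 75.00 | 50.00 | 105000.00 | 70000.00
flange | 5700.00 | 75.00 | 119.00 | 427500.00 | 678300.00
Σ | 7100.00 |  |  | 532500.00 | 748300.00
x̄ = 532500.00 / 7100.00 = 75.00 in
ȳ = 748300.00 / 7100.00 = 105.39 in

x̄ = 75.00 in, ȳ = 105.39 in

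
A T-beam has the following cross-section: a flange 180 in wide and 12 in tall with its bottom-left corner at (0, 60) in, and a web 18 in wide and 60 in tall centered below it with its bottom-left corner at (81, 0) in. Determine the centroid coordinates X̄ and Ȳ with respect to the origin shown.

web: A = 18 × 60 = 1080.00, centroid at (90.00, 30.00).
flange: A = 180 × 12 = 2160.00, centroid at (90.00, 66.00).
ΣA = 3240.00 in²
ΣAX̄ = (1080.00)(90.00) + (2160.00)(90.00) = 291600.00 in³
ΣAȲ = (1080.00)(30.00) + (2160.00)(66.00) = 174960.00 in³
X̄ = 291600.00 / 3240.00 = 90.00 in
Ȳ = 174960.00 / 3240.00 = 54.00 in

X̄ = 90.00 in, Ȳ = 54.00 in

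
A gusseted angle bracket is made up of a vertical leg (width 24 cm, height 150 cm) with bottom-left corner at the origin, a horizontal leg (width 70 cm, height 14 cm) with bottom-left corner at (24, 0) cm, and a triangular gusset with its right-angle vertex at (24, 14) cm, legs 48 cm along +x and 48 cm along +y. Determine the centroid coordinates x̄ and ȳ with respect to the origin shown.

x̄ = 25.66 cm, ȳ = 54.33 cm

vertical leg: A = 24 × 150 = 3600.00, centroid at (12.00, 75.00).
horizontal leg: A = 70 × 14 = 980.00, centroid at (59.00, 7.00).
gusset: A = ½·48·48 = 1152.00, centroid at (40.00, 30.00).
ΣA = 5732.00 cm², ΣAx̄ = 147100.00 cm³, ΣAȳ = 311420.00 cm³.
x̄ = 147100.00/5732.00 = 25.66 cm; ȳ = 311420.00/5732.00 = 54.33 cm.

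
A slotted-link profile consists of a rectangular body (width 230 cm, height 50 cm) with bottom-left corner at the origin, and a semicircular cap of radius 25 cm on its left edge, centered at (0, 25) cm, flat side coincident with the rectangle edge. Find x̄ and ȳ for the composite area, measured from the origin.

x̄ = 105.12 cm, ȳ = 25.00 cm

Part | A | x̄ᵢ | ȳᵢ | A·x̄ᵢ | A·ȳᵢ
rectangular body | 11500.00 | 115.00 | 25.00 | 1322500.00 | 287500.00
semicircular end | 981.75 | -10.61 | 25.00 | -10416.67 | 24543.69
Σ | 12481.75 |  |  | 1312083.33 | 312043.69
x̄ = 1312083.33 / 12481.75 = 105.12 cm
ȳ = 312043.69 / 12481.75 = 25.00 cm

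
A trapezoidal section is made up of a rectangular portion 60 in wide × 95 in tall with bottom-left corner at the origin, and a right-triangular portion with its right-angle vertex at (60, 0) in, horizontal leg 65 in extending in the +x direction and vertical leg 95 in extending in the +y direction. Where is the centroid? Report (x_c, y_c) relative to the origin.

Part | A | x̄ᵢ | ȳᵢ | A·x̄ᵢ | A·ȳᵢ
rectangular portion | 5700.00 | 30.00 | 47.50 | 171000.00 | 270750.00
triangular portion | 3087.50 | 81.67 | 31.67 | 252145.83 | 97770.83
Σ | 8787.50 |  |  | 423145.83 | 368520.83
x_c = 423145.83 / 8787.50 = 48.15 in
y_c = 368520.83 / 8787.50 = 41.94 in

x_c = 48.15 in, y_c = 41.94 in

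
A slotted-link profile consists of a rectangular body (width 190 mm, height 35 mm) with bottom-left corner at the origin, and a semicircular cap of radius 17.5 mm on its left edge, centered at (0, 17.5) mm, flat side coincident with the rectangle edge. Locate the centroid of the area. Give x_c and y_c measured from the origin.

rectangular body: A = 190 × 35 = 6650.00, centroid at (95.00, 17.50).
semicircular end: A = ½π·17.5² = 481.06, centroid at (-7.43, 17.50).
ΣA = 7131.06 mm², ΣAx_c = 628177.08 mm³, ΣAy_c = 124793.49 mm³.
x_c = 628177.08/7131.06 = 88.09 mm; y_c = 124793.49/7131.06 = 17.50 mm.

x_c = 88.09 mm, y_c = 17.50 mm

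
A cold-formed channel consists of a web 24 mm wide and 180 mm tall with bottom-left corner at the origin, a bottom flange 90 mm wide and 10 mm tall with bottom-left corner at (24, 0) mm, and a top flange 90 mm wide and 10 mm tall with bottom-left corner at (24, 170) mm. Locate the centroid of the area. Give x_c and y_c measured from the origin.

web: A = 24 × 180 = 4320.00, centroid at (12.00, 90.00).
bottom flange: A = 90 × 10 = 900.00, centroid at (69.00, 5.00).
top flange: A = 90 × 10 = 900.00, centroid at (69.00, 175.00).
ΣA = 6120.00 mm², ΣAx_c = 176040.00 mm³, ΣAy_c = 550800.00 mm³.
x_c = 176040.00/6120.00 = 28.76 mm; y_c = 550800.00/6120.00 = 90.00 mm.

x_c = 28.76 mm, y_c = 90.00 mm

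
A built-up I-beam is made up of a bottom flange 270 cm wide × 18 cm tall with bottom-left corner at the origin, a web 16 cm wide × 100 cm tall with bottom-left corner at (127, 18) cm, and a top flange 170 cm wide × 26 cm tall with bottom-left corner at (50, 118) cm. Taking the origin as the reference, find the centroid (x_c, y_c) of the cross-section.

x_c = 135.00 cm, y_c = 67.24 cm

bottom flange: A = 270 × 18 = 4860.00, centroid at (135.00, 9.00).
web: A = 16 × 100 = 1600.00, centroid at (135.00, 68.00).
top flange: A = 170 × 26 = 4420.00, centroid at (135.00, 131.00).
ΣA = 10880.00 cm²
ΣAx_c = (4860.00)(135.00) + (1600.00)(135.00) + (4420.00)(135.00) = 1468800.00 cm³
ΣAy_c = (4860.00)(9.00) + (1600.00)(68.00) + (4420.00)(131.00) = 731560.00 cm³
x_c = 1468800.00 / 10880.00 = 135.00 cm
y_c = 731560.00 / 10880.00 = 67.24 cm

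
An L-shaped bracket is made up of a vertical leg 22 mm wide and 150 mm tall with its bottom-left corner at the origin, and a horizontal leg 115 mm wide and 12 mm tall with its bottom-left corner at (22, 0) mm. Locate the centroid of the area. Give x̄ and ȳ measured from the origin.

vertical leg: A = 22 × 150 = 3300.00, centroid at (11.00, 75.00).
horizontal leg: A = 115 × 12 = 1380.00, centroid at (79.50, 6.00).
ΣA = 4680.00 mm²
ΣAx̄ = (3300.00)(11.00) + (1380.00)(79.50) = 146010.00 mm³
ΣAȳ = (3300.00)(75.00) + (1380.00)(6.00) = 255780.00 mm³
x̄ = 146010.00 / 4680.00 = 31.20 mm
ȳ = 255780.00 / 4680.00 = 54.65 mm

x̄ = 31.20 mm, ȳ = 54.65 mm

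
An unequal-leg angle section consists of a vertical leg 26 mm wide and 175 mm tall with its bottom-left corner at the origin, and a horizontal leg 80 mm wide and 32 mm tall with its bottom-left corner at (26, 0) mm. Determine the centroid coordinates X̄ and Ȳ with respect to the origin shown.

X̄ = 32.08 mm, Ȳ = 61.76 mm

vertical leg: A = 26 × 175 = 4550.00, centroid at (13.00, 87.50).
horizontal leg: A = 80 × 32 = 2560.00, centroid at (66.00, 16.00).
ΣA = 7110.00 mm², ΣAX̄ = 228110.00 mm³, ΣAȲ = 439085.00 mm³.
X̄ = 228110.00/7110.00 = 32.08 mm; Ȳ = 439085.00/7110.00 = 61.76 mm.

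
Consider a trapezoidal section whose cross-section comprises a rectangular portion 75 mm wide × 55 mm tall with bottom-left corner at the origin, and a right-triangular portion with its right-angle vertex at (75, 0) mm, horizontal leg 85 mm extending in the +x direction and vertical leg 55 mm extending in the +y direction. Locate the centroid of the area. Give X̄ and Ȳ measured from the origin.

rectangular portion: A = 75 × 55 = 4125.00, centroid at (37.50, 27.50).
triangular portion: A = ½·85·55 = 2337.50, centroid at (103.33, 18.33).
ΣA = 6462.50 mm²
ΣAX̄ = (4125.00)(37.50) + (2337.50)(103.33) = 396229.17 mm³
ΣAȲ = (4125.00)(27.50) + (2337.50)(18.33) = 156291.67 mm³
X̄ = 396229.17 / 6462.50 = 61.31 mm
Ȳ = 156291.67 / 6462.50 = 24.18 mm

X̄ = 61.31 mm, Ȳ = 24.18 mm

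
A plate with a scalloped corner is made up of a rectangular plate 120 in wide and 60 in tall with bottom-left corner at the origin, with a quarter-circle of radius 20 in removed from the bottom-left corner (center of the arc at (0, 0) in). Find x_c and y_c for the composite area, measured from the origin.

x_c = 62.35 in, y_c = 30.98 in

plate: A = 120 × 60 = 7200.00, centroid at (60.00, 30.00).
removed quarter-circle: A = −¼π·20² = -314.16, centroid at (8.49, 8.49).
ΣA = 6885.84 in², ΣAx_c = 429333.33 in³, ΣAy_c = 213333.33 in³.
x_c = 429333.33/6885.84 = 62.35 in; y_c = 213333.33/6885.84 = 30.98 in.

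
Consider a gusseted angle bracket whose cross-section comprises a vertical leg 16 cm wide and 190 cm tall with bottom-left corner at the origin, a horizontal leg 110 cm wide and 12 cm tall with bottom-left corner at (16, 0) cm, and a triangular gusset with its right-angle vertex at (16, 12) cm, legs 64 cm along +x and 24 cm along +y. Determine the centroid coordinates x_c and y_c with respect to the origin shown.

vertical leg: A = 16 × 190 = 3040.00, centroid at (8.00, 95.00).
horizontal leg: A = 110 × 12 = 1320.00, centroid at (71.00, 6.00).
gusset: A = ½·64·24 = 768.00, centroid at (37.33, 20.00).
ΣA = 5128.00 cm², ΣAx_c = 146712.00 cm³, ΣAy_c = 312080.00 cm³.
x_c = 146712.00/5128.00 = 28.61 cm; y_c = 312080.00/5128.00 = 60.86 cm.

x_c = 28.61 cm, y_c = 60.86 cm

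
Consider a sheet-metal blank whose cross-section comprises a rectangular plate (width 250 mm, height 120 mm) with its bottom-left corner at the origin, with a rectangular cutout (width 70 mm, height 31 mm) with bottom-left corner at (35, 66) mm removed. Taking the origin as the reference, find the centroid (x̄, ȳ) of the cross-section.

x̄ = 129.29 mm, ȳ = 58.32 mm

plate: A = 250 × 120 = 30000.00, centroid at (125.00, 60.00).
hole: A = −(70 × 31) = -2170.00, centroid at (70.00, 81.50).
ΣA = 27830.00 mm², ΣAx̄ = 3598100.00 mm³, ΣAȳ = 1623145.00 mm³.
x̄ = 3598100.00/27830.00 = 129.29 mm; ȳ = 1623145.00/27830.00 = 58.32 mm.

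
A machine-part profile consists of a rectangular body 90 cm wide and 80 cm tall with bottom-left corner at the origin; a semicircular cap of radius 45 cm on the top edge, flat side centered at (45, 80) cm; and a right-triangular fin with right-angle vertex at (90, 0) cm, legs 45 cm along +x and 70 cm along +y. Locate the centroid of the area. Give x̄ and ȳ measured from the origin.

x̄ = 52.90 cm, ȳ = 53.53 cm

rectangular body: A = 90 × 80 = 7200.00, centroid at (45.00, 40.00).
semicircular top: A = ½π·45² = 3180.86, centroid at (45.00, 99.10).
triangular fin: A = ½·45·70 = 1575.00, centroid at (105.00, 23.33).
ΣA = 11955.86 cm²
ΣAx̄ = (7200.00)(45.00) + (3180.86)(45.00) + (1575.00)(105.00) = 632513.82 cm³
ΣAȳ = (7200.00)(40.00) + (3180.86)(99.10) + (1575.00)(23.33) = 639969.00 cm³
x̄ = 632513.82 / 11955.86 = 52.90 cm
ȳ = 639969.00 / 11955.86 = 53.53 cm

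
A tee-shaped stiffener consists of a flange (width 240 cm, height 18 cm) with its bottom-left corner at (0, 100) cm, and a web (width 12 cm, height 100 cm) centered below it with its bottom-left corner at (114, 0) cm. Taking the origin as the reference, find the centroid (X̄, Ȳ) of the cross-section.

X̄ = 120.00 cm, Ȳ = 96.17 cm

web: A = 12 × 100 = 1200.00, centroid at (120.00, 50.00).
flange: A = 240 × 18 = 4320.00, centroid at (120.00, 109.00).
ΣA = 5520.00 cm², ΣAX̄ = 662400.00 cm³, ΣAȲ = 530880.00 cm³.
X̄ = 662400.00/5520.00 = 120.00 cm; Ȳ = 530880.00/5520.00 = 96.17 cm.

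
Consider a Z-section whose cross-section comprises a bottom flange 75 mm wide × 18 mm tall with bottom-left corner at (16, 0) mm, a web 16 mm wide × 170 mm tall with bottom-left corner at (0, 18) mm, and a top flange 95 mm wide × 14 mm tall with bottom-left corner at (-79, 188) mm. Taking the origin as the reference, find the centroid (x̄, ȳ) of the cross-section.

Part | A | x̄ᵢ | ȳᵢ | A·x̄ᵢ | A·ȳᵢ
bottom flange | 1350.00 | 53.50 | 9.00 | 72225.00 | 12150.00
web | 2720.00 | 8.00 | 103.00 | 21760.00 | 280160.00
top flange | 1330.00 | -31.50 | 195.00 | -41895.00 | 259350.00
Σ | 5400.00 |  |  | 52090.00 | 551660.00
x̄ = 52090.00 / 5400.00 = 9.65 mm
ȳ = 551660.00 / 5400.00 = 102.16 mm

x̄ = 9.65 mm, ȳ = 102.16 mm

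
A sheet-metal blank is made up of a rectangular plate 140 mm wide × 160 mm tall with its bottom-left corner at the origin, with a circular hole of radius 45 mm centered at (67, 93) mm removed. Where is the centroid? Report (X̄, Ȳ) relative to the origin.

plate: A = 140 × 160 = 22400.00, centroid at (70.00, 80.00).
hole: A = −π·45² = -6361.73, centroid at (67.00, 93.00).
ΣA = 16038.27 mm², ΣAX̄ = 1141764.42 mm³, ΣAȲ = 1200359.56 mm³.
X̄ = 1141764.42/16038.27 = 71.19 mm; Ȳ = 1200359.56/16038.27 = 74.84 mm.

X̄ = 71.19 mm, Ȳ = 74.84 mm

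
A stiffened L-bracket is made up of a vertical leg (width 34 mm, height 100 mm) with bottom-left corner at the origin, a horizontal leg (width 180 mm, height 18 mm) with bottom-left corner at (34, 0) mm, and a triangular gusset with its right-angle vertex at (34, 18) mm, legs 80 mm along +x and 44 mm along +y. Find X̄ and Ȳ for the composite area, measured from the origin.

X̄ = 67.42 mm, Ȳ = 30.55 mm

vertical leg: A = 34 × 100 = 3400.00, centroid at (17.00, 50.00).
horizontal leg: A = 180 × 18 = 3240.00, centroid at (124.00, 9.00).
gusset: A = ½·80·44 = 1760.00, centroid at (60.67, 32.67).
ΣA = 8400.00 mm²
ΣAX̄ = (3400.00)(17.00) + (3240.00)(124.00) + (1760.00)(60.67) = 566333.33 mm³
ΣAȲ = (3400.00)(50.00) + (3240.00)(9.00) + (1760.00)(32.67) = 256653.33 mm³
X̄ = 566333.33 / 8400.00 = 67.42 mm
Ȳ = 256653.33 / 8400.00 = 30.55 mm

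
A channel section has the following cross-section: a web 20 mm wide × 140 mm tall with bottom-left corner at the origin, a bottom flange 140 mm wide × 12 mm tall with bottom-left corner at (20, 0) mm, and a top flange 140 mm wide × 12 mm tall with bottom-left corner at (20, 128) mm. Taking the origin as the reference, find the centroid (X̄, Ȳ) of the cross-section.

X̄ = 53.64 mm, Ȳ = 70.00 mm

web: A = 20 × 140 = 2800.00, centroid at (10.00, 70.00).
bottom flange: A = 140 × 12 = 1680.00, centroid at (90.00, 6.00).
top flange: A = 140 × 12 = 1680.00, centroid at (90.00, 134.00).
ΣA = 6160.00 mm², ΣAX̄ = 330400.00 mm³, ΣAȲ = 431200.00 mm³.
X̄ = 330400.00/6160.00 = 53.64 mm; Ȳ = 431200.00/6160.00 = 70.00 mm.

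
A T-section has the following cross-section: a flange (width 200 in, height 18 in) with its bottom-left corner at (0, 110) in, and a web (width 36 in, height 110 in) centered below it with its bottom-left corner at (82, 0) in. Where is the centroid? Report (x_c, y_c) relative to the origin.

Part | A | x̄ᵢ | ȳᵢ | A·x̄ᵢ | A·ȳᵢ
web | 3960.00 | 100.00 | 55.00 | 396000.00 | 217800.00
flange | 3600.00 | 100.00 | 119.00 | 360000.00 | 428400.00
Σ | 7560.00 |  |  | 756000.00 | 646200.00
x_c = 756000.00 / 7560.00 = 100.00 in
y_c = 646200.00 / 7560.00 = 85.48 in

x_c = 100.00 in, y_c = 85.48 in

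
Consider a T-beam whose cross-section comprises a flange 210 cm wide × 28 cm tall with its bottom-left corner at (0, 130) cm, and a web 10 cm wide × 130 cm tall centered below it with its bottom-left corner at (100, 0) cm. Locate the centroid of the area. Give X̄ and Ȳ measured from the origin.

X̄ = 105.00 cm, Ȳ = 129.70 cm

web: A = 10 × 130 = 1300.00, centroid at (105.00, 65.00).
flange: A = 210 × 28 = 5880.00, centroid at (105.00, 144.00).
ΣA = 7180.00 cm²
ΣAX̄ = (1300.00)(105.00) + (5880.00)(105.00) = 753900.00 cm³
ΣAȲ = (1300.00)(65.00) + (5880.00)(144.00) = 931220.00 cm³
X̄ = 753900.00 / 7180.00 = 105.00 cm
Ȳ = 931220.00 / 7180.00 = 129.70 cm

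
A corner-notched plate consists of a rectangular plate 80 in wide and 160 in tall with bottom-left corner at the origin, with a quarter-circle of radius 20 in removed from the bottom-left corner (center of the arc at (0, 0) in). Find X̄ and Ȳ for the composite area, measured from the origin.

X̄ = 40.79 in, Ȳ = 81.80 in

plate: A = 80 × 160 = 12800.00, centroid at (40.00, 80.00).
removed quarter-circle: A = −¼π·20² = -314.16, centroid at (8.49, 8.49).
ΣA = 12485.84 in²
ΣAX̄ = (12800.00)(40.00) + (-314.16)(8.49) = 509333.33 in³
ΣAȲ = (12800.00)(80.00) + (-314.16)(8.49) = 1021333.33 in³
X̄ = 509333.33 / 12485.84 = 40.79 in
Ȳ = 1021333.33 / 12485.84 = 81.80 in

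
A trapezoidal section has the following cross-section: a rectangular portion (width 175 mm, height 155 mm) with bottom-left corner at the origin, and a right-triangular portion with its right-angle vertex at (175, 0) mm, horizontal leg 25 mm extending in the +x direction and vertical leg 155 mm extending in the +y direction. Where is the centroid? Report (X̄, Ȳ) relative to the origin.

rectangular portion: A = 175 × 155 = 27125.00, centroid at (87.50, 77.50).
triangular portion: A = ½·25·155 = 1937.50, centroid at (183.33, 51.67).
ΣA = 29062.50 mm²
ΣAX̄ = (27125.00)(87.50) + (1937.50)(183.33) = 2728645.83 mm³
ΣAȲ = (27125.00)(77.50) + (1937.50)(51.67) = 2202291.67 mm³
X̄ = 2728645.83 / 29062.50 = 93.89 mm
Ȳ = 2202291.67 / 29062.50 = 75.78 mm

X̄ = 93.89 mm, Ȳ = 75.78 mm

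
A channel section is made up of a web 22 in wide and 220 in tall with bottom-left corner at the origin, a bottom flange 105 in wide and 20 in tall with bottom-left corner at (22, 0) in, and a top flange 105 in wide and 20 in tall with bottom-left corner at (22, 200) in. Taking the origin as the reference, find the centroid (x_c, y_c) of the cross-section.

x_c = 40.50 in, y_c = 110.00 in

web: A = 22 × 220 = 4840.00, centroid at (11.00, 110.00).
bottom flange: A = 105 × 20 = 2100.00, centroid at (74.50, 10.00).
top flange: A = 105 × 20 = 2100.00, centroid at (74.50, 210.00).
ΣA = 9040.00 in², ΣAx_c = 366140.00 in³, ΣAy_c = 994400.00 in³.
x_c = 366140.00/9040.00 = 40.50 in; y_c = 994400.00/9040.00 = 110.00 in.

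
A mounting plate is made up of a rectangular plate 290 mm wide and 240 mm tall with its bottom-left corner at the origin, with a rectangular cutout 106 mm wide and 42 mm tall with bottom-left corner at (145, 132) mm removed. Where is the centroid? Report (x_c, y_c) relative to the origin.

plate: A = 290 × 240 = 69600.00, centroid at (145.00, 120.00).
hole: A = −(106 × 42) = -4452.00, centroid at (198.00, 153.00).
ΣA = 65148.00 mm²
ΣAx_c = (69600.00)(145.00) + (-4452.00)(198.00) = 9210504.00 mm³
ΣAy_c = (69600.00)(120.00) + (-4452.00)(153.00) = 7670844.00 mm³
x_c = 9210504.00 / 65148.00 = 141.38 mm
y_c = 7670844.00 / 65148.00 = 117.74 mm

x_c = 141.38 mm, y_c = 117.74 mm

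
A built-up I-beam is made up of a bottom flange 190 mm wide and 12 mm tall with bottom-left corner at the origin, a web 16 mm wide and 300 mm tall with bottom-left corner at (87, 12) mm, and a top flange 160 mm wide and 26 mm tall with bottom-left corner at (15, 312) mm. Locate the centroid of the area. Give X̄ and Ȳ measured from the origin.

X̄ = 95.00 mm, Ȳ = 190.68 mm

bottom flange: A = 190 × 12 = 2280.00, centroid at (95.00, 6.00).
web: A = 16 × 300 = 4800.00, centroid at (95.00, 162.00).
top flange: A = 160 × 26 = 4160.00, centroid at (95.00, 325.00).
ΣA = 11240.00 mm²
ΣAX̄ = (2280.00)(95.00) + (4800.00)(95.00) + (4160.00)(95.00) = 1067800.00 mm³
ΣAȲ = (2280.00)(6.00) + (4800.00)(162.00) + (4160.00)(325.00) = 2143280.00 mm³
X̄ = 1067800.00 / 11240.00 = 95.00 mm
Ȳ = 2143280.00 / 11240.00 = 190.68 mm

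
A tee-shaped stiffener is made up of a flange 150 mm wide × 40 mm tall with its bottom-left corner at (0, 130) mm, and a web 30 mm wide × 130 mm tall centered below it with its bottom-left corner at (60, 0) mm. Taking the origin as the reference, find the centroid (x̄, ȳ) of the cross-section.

x̄ = 75.00 mm, ȳ = 116.52 mm

web: A = 30 × 130 = 3900.00, centroid at (75.00, 65.00).
flange: A = 150 × 40 = 6000.00, centroid at (75.00, 150.00).
ΣA = 9900.00 mm²
ΣAx̄ = (3900.00)(75.00) + (6000.00)(75.00) = 742500.00 mm³
ΣAȳ = (3900.00)(65.00) + (6000.00)(150.00) = 1153500.00 mm³
x̄ = 742500.00 / 9900.00 = 75.00 mm
ȳ = 1153500.00 / 9900.00 = 116.52 mm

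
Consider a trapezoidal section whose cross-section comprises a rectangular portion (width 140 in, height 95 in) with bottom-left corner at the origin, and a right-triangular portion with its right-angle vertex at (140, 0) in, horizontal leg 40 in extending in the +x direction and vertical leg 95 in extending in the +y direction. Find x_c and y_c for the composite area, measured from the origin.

Part | A | x̄ᵢ | ȳᵢ | A·x̄ᵢ | A·ȳᵢ
rectangular portion | 13300.00 | 70.00 | 47.50 | 931000.00 | 631750.00
triangular portion | 1900.00 | 153.33 | 31.67 | 291333.33 | 60166.67
Σ | 15200.00 |  |  | 1222333.33 | 691916.67
x_c = 1222333.33 / 15200.00 = 80.42 in
y_c = 691916.67 / 15200.00 = 45.52 in

x_c = 80.42 in, y_c = 45.52 in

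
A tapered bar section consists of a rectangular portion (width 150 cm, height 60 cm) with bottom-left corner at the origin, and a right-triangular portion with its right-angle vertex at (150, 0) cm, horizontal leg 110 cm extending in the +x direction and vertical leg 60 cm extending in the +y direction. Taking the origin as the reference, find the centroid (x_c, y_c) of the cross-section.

rectangular portion: A = 150 × 60 = 9000.00, centroid at (75.00, 30.00).
triangular portion: A = ½·110·60 = 3300.00, centroid at (186.67, 20.00).
ΣA = 12300.00 cm², ΣAx_c = 1291000.00 cm³, ΣAy_c = 336000.00 cm³.
x_c = 1291000.00/12300.00 = 104.96 cm; y_c = 336000.00/12300.00 = 27.32 cm.

x_c = 104.96 cm, y_c = 27.32 cm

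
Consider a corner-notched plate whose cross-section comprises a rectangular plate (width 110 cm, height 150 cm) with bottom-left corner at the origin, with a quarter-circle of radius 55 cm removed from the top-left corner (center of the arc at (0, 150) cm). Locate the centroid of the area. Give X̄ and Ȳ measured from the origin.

plate: A = 110 × 150 = 16500.00, centroid at (55.00, 75.00).
removed quarter-circle: A = −¼π·55² = -2375.83, centroid at (23.34, 126.66).
ΣA = 14124.17 cm²
ΣAX̄ = (16500.00)(55.00) + (-2375.83)(23.34) = 852041.67 cm³
ΣAȲ = (16500.00)(75.00) + (-2375.83)(126.66) = 936583.92 cm³
X̄ = 852041.67 / 14124.17 = 60.33 cm
Ȳ = 936583.92 / 14124.17 = 66.31 cm

X̄ = 60.33 cm, Ȳ = 66.31 cm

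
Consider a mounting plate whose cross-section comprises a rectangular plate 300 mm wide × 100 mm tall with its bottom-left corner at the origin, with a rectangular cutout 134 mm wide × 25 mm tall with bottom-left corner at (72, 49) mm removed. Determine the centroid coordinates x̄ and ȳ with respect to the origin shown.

x̄ = 151.38 mm, ȳ = 48.55 mm

Part | A | x̄ᵢ | ȳᵢ | A·x̄ᵢ | A·ȳᵢ
plate | 30000.00 | 150.00 | 50.00 | 4500000.00 | 1500000.00
hole | -3350.00 | 139.00 | 61.50 | -465650.00 | -206025.00
Σ | 26650.00 |  |  | 4034350.00 | 1293975.00
x̄ = 4034350.00 / 26650.00 = 151.38 mm
ȳ = 1293975.00 / 26650.00 = 48.55 mm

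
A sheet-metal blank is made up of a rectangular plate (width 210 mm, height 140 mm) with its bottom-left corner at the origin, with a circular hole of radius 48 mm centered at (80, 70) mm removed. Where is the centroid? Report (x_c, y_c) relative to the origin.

x_c = 113.17 mm, y_c = 70.00 mm

plate: A = 210 × 140 = 29400.00, centroid at (105.00, 70.00).
hole: A = −π·48² = -7238.23, centroid at (80.00, 70.00).
ΣA = 22161.77 mm²
ΣAx_c = (29400.00)(105.00) + (-7238.23)(80.00) = 2507941.64 mm³
ΣAy_c = (29400.00)(70.00) + (-7238.23)(70.00) = 1551323.94 mm³
x_c = 2507941.64 / 22161.77 = 113.17 mm
y_c = 1551323.94 / 22161.77 = 70.00 mm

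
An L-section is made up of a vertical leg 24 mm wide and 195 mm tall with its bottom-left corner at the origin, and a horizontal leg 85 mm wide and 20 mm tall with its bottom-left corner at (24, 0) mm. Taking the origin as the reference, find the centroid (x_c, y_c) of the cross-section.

vertical leg: A = 24 × 195 = 4680.00, centroid at (12.00, 97.50).
horizontal leg: A = 85 × 20 = 1700.00, centroid at (66.50, 10.00).
ΣA = 6380.00 mm², ΣAx_c = 169210.00 mm³, ΣAy_c = 473300.00 mm³.
x_c = 169210.00/6380.00 = 26.52 mm; y_c = 473300.00/6380.00 = 74.18 mm.

x_c = 26.52 mm, y_c = 74.18 mm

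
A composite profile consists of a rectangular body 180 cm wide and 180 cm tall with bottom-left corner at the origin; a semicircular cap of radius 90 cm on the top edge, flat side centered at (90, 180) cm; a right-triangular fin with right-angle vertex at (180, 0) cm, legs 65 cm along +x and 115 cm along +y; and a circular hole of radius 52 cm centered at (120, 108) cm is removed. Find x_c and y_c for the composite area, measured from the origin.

Part | A | x̄ᵢ | ȳᵢ | A·x̄ᵢ | A·ȳᵢ
rectangular body | 32400.00 | 90.00 | 90.00 | 2916000.00 | 2916000.00
semicircular top | 12723.45 | 90.00 | 218.20 | 1145110.52 | 2776221.04
triangular fin | 3737.50 | 201.67 | 38.33 | 753729.17 | 143270.83
hole | -8494.87 | 120.00 | 108.00 | -1019383.98 | -917445.59
Σ | 40366.08 |  |  | 3795455.70 | 4918046.29
x_c = 3795455.70 / 40366.08 = 94.03 cm
y_c = 4918046.29 / 40366.08 = 121.84 cm

x_c = 94.03 cm, y_c = 121.84 cm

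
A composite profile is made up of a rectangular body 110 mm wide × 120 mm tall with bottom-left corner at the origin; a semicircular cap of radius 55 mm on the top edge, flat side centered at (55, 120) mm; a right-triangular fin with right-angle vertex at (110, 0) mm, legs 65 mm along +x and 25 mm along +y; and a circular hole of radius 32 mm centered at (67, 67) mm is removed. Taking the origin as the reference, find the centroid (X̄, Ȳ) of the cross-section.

X̄ = 56.52 mm, Ȳ = 81.32 mm

rectangular body: A = 110 × 120 = 13200.00, centroid at (55.00, 60.00).
semicircular top: A = ½π·55² = 4751.66, centroid at (55.00, 143.34).
triangular fin: A = ½·65·25 = 812.50, centroid at (131.67, 8.33).
hole: A = −π·32² = -3216.99, centroid at (67.00, 67.00).
ΣA = 15547.17 mm²
ΣAX̄ = (13200.00)(55.00) + (4751.66)(55.00) + (812.50)(131.67) + (-3216.99)(67.00) = 878782.02 mm³
ΣAȲ = (13200.00)(60.00) + (4751.66)(143.34) + (812.50)(8.33) + (-3216.99)(67.00) = 1264348.18 mm³
X̄ = 878782.02 / 15547.17 = 56.52 mm
Ȳ = 1264348.18 / 15547.17 = 81.32 mm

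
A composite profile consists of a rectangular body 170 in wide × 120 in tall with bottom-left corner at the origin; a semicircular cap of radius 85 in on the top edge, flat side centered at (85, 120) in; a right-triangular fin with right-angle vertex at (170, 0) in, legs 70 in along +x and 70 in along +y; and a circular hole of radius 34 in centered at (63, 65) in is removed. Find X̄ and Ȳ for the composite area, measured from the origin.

Part | A | x̄ᵢ | ȳᵢ | A·x̄ᵢ | A·ȳᵢ
rectangular body | 20400.00 | 85.00 | 60.00 | 1734000.00 | 1224000.00
semicircular top | 11349.00 | 85.00 | 156.08 | 964665.29 | 1771297.08
triangular fin | 2450.00 | 193.33 | 23.33 | 473666.67 | 57166.67
hole | -3631.68 | 63.00 | 65.00 | -228795.91 | -236059.27
Σ | 30567.32 |  |  | 2943536.05 | 2816404.48
X̄ = 2943536.05 / 30567.32 = 96.30 in
Ȳ = 2816404.48 / 30567.32 = 92.14 in

X̄ = 96.30 in, Ȳ = 92.14 in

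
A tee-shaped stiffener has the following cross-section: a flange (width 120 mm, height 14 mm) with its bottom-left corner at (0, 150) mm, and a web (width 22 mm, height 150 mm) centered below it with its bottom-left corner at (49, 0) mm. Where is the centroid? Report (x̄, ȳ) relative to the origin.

Part | A | x̄ᵢ | ȳᵢ | A·x̄ᵢ | A·ȳᵢ
web | 3300.00 | 60.00 | 75.00 | 198000.00 | 247500.00
flange | 1680.00 | 60.00 | 157.00 | 100800.00 | 263760.00
Σ | 4980.00 |  |  | 298800.00 | 511260.00
x̄ = 298800.00 / 4980.00 = 60.00 mm
ȳ = 511260.00 / 4980.00 = 102.66 mm

x̄ = 60.00 mm, ȳ = 102.66 mm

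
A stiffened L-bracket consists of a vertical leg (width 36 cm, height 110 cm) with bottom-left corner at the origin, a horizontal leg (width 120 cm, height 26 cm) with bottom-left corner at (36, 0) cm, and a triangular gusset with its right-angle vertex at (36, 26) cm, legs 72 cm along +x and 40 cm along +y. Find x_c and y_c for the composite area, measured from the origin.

Part | A | x̄ᵢ | ȳᵢ | A·x̄ᵢ | A·ȳᵢ
vertical leg | 3960.00 | 18.00 | 55.00 | 71280.00 | 217800.00
horizontal leg | 3120.00 | 96.00 | 13.00 | 299520.00 | 40560.00
gusset | 1440.00 | 60.00 | 39.33 | 86400.00 | 56640.00
Σ | 8520.00 |  |  | 457200.00 | 315000.00
x_c = 457200.00 / 8520.00 = 53.66 cm
y_c = 315000.00 / 8520.00 = 36.97 cm

x_c = 53.66 cm, y_c = 36.97 cm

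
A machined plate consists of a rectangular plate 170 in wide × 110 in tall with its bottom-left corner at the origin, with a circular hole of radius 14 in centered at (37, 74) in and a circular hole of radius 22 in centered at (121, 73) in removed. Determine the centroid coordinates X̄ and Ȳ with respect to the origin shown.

plate: A = 170 × 110 = 18700.00, centroid at (85.00, 55.00).
hole 1: A = −π·14² = -615.75, centroid at (37.00, 74.00).
hole 2: A = −π·22² = -1520.53, centroid at (121.00, 73.00).
ΣA = 16563.72 in²
ΣAX̄ = (18700.00)(85.00) + (-615.75)(37.00) + (-1520.53)(121.00) = 1382732.94 in³
ΣAȲ = (18700.00)(55.00) + (-615.75)(74.00) + (-1520.53)(73.00) = 871935.59 in³
X̄ = 1382732.94 / 16563.72 = 83.48 in
Ȳ = 871935.59 / 16563.72 = 52.64 in

X̄ = 83.48 in, Ȳ = 52.64 in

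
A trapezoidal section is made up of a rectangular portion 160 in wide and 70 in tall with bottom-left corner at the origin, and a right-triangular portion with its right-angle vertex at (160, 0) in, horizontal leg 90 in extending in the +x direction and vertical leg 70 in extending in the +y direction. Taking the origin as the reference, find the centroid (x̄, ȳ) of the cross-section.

rectangular portion: A = 160 × 70 = 11200.00, centroid at (80.00, 35.00).
triangular portion: A = ½·90·70 = 3150.00, centroid at (190.00, 23.33).
ΣA = 14350.00 in²
ΣAx̄ = (11200.00)(80.00) + (3150.00)(190.00) = 1494500.00 in³
ΣAȳ = (11200.00)(35.00) + (3150.00)(23.33) = 465500.00 in³
x̄ = 1494500.00 / 14350.00 = 104.15 in
ȳ = 465500.00 / 14350.00 = 32.44 in

x̄ = 104.15 in, ȳ = 32.44 in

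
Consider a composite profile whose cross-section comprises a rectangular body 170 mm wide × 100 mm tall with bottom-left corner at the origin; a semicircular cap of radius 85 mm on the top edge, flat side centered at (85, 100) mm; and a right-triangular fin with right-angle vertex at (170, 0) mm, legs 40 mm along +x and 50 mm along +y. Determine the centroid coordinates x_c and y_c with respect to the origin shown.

x_c = 88.35 mm, y_c = 82.15 mm

rectangular body: A = 170 × 100 = 17000.00, centroid at (85.00, 50.00).
semicircular top: A = ½π·85² = 11349.00, centroid at (85.00, 136.08).
triangular fin: A = ½·40·50 = 1000.00, centroid at (183.33, 16.67).
ΣA = 29349.00 mm², ΣAx_c = 2592998.63 mm³, ΣAy_c = 2410983.68 mm³.
x_c = 2592998.63/29349.00 = 88.35 mm; y_c = 2410983.68/29349.00 = 82.15 mm.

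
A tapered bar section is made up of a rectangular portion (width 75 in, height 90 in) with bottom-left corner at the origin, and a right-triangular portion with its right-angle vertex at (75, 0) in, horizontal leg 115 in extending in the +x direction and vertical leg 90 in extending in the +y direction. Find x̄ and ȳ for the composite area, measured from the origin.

x̄ = 70.41 in, ȳ = 38.49 in

Part | A | x̄ᵢ | ȳᵢ | A·x̄ᵢ | A·ȳᵢ
rectangular portion | 6750.00 | 37.50 | 45.00 | 253125.00 | 303750.00
triangular portion | 5175.00 | 113.33 | 30.00 | 586500.00 | 155250.00
Σ | 11925.00 |  |  | 839625.00 | 459000.00
x̄ = 839625.00 / 11925.00 = 70.41 in
ȳ = 459000.00 / 11925.00 = 38.49 in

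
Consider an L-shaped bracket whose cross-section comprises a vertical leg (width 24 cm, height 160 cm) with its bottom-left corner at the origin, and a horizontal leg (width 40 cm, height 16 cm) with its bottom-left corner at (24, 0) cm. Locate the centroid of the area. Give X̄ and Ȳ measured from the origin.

vertical leg: A = 24 × 160 = 3840.00, centroid at (12.00, 80.00).
horizontal leg: A = 40 × 16 = 640.00, centroid at (44.00, 8.00).
ΣA = 4480.00 cm², ΣAX̄ = 74240.00 cm³, ΣAȲ = 312320.00 cm³.
X̄ = 74240.00/4480.00 = 16.57 cm; Ȳ = 312320.00/4480.00 = 69.71 cm.

X̄ = 16.57 cm, Ȳ = 69.71 cm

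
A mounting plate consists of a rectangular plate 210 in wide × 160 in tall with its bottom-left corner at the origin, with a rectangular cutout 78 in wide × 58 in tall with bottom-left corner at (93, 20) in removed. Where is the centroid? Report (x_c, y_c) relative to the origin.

plate: A = 210 × 160 = 33600.00, centroid at (105.00, 80.00).
hole: A = −(78 × 58) = -4524.00, centroid at (132.00, 49.00).
ΣA = 29076.00 in², ΣAx_c = 2930832.00 in³, ΣAy_c = 2466324.00 in³.
x_c = 2930832.00/29076.00 = 100.80 in; y_c = 2466324.00/29076.00 = 84.82 in.

x_c = 100.80 in, y_c = 84.82 in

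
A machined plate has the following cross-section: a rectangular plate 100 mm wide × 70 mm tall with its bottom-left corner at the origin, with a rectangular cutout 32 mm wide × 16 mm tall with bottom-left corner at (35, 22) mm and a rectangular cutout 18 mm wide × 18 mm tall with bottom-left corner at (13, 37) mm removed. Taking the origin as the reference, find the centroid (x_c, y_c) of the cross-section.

x_c = 51.39 mm, y_c = 34.84 mm

plate: A = 100 × 70 = 7000.00, centroid at (50.00, 35.00).
hole 1: A = −(32 × 16) = -512.00, centroid at (51.00, 30.00).
hole 2: A = −(18 × 18) = -324.00, centroid at (22.00, 46.00).
ΣA = 6164.00 mm², ΣAx_c = 316760.00 mm³, ΣAy_c = 214736.00 mm³.
x_c = 316760.00/6164.00 = 51.39 mm; y_c = 214736.00/6164.00 = 34.84 mm.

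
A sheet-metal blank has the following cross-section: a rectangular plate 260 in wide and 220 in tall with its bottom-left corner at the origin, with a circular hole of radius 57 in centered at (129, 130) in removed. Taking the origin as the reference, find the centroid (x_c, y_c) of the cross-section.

x_c = 130.22 in, y_c = 105.66 in

plate: A = 260 × 220 = 57200.00, centroid at (130.00, 110.00).
hole: A = −π·57² = -10207.03, centroid at (129.00, 130.00).
ΣA = 46992.97 in², ΣAx_c = 6119292.55 in³, ΣAy_c = 4965085.51 in³.
x_c = 6119292.55/46992.97 = 130.22 in; y_c = 4965085.51/46992.97 = 105.66 in.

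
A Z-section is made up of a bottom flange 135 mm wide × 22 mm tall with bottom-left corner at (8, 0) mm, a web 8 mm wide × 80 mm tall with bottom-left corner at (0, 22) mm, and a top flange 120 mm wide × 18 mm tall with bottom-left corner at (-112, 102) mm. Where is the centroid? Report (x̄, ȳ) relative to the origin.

bottom flange: A = 135 × 22 = 2970.00, centroid at (75.50, 11.00).
web: A = 8 × 80 = 640.00, centroid at (4.00, 62.00).
top flange: A = 120 × 18 = 2160.00, centroid at (-52.00, 111.00).
ΣA = 5770.00 mm², ΣAx̄ = 114475.00 mm³, ΣAȳ = 312110.00 mm³.
x̄ = 114475.00/5770.00 = 19.84 mm; ȳ = 312110.00/5770.00 = 54.09 mm.

x̄ = 19.84 mm, ȳ = 54.09 mm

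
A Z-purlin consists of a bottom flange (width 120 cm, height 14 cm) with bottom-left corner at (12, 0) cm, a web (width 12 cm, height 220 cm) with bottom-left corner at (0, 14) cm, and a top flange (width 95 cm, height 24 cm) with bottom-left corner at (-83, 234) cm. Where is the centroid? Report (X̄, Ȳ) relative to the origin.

X̄ = 8.46 cm, Ȳ = 136.36 cm

bottom flange: A = 120 × 14 = 1680.00, centroid at (72.00, 7.00).
web: A = 12 × 220 = 2640.00, centroid at (6.00, 124.00).
top flange: A = 95 × 24 = 2280.00, centroid at (-35.50, 246.00).
ΣA = 6600.00 cm², ΣAX̄ = 55860.00 cm³, ΣAȲ = 900000.00 cm³.
X̄ = 55860.00/6600.00 = 8.46 cm; Ȳ = 900000.00/6600.00 = 136.36 cm.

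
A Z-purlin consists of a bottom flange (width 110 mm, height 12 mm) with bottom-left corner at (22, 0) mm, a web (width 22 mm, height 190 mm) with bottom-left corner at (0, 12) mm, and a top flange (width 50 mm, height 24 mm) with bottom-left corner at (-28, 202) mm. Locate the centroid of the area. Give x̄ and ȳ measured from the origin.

Part | A | x̄ᵢ | ȳᵢ | A·x̄ᵢ | A·ȳᵢ
bottom flange | 1320.00 | 77.00 | 6.00 | 101640.00 | 7920.00
web | 4180.00 | 11.00 | 107.00 | 45980.00 | 447260.00
top flange | 1200.00 | -3.00 | 214.00 | -3600.00 | 256800.00
Σ | 6700.00 |  |  | 144020.00 | 711980.00
x̄ = 144020.00 / 6700.00 = 21.50 mm
ȳ = 711980.00 / 6700.00 = 106.27 mm

x̄ = 21.50 mm, ȳ = 106.27 mm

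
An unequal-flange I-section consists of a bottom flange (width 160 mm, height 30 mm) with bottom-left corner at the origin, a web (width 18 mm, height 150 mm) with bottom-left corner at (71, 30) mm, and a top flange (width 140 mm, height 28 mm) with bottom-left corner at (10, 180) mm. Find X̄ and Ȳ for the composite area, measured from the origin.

Part | A | x̄ᵢ | ȳᵢ | A·x̄ᵢ | A·ȳᵢ
bottom flange | 4800.00 | 80.00 | 15.00 | 384000.00 | 72000.00
web | 2700.00 | 80.00 | 105.00 | 216000.00 | 283500.00
top flange | 3920.00 | 80.00 | 194.00 | 313600.00 | 760480.00
Σ | 11420.00 |  |  | 913600.00 | 1115980.00
X̄ = 913600.00 / 11420.00 = 80.00 mm
Ȳ = 1115980.00 / 11420.00 = 97.72 mm

X̄ = 80.00 mm, Ȳ = 97.72 mm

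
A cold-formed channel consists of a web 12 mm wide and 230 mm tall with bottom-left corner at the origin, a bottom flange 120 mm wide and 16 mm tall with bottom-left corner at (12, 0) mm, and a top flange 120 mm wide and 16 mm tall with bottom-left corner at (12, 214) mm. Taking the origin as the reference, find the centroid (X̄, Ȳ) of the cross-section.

web: A = 12 × 230 = 2760.00, centroid at (6.00, 115.00).
bottom flange: A = 120 × 16 = 1920.00, centroid at (72.00, 8.00).
top flange: A = 120 × 16 = 1920.00, centroid at (72.00, 222.00).
ΣA = 6600.00 mm², ΣAX̄ = 293040.00 mm³, ΣAȲ = 759000.00 mm³.
X̄ = 293040.00/6600.00 = 44.40 mm; Ȳ = 759000.00/6600.00 = 115.00 mm.

X̄ = 44.40 mm, Ȳ = 115.00 mm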